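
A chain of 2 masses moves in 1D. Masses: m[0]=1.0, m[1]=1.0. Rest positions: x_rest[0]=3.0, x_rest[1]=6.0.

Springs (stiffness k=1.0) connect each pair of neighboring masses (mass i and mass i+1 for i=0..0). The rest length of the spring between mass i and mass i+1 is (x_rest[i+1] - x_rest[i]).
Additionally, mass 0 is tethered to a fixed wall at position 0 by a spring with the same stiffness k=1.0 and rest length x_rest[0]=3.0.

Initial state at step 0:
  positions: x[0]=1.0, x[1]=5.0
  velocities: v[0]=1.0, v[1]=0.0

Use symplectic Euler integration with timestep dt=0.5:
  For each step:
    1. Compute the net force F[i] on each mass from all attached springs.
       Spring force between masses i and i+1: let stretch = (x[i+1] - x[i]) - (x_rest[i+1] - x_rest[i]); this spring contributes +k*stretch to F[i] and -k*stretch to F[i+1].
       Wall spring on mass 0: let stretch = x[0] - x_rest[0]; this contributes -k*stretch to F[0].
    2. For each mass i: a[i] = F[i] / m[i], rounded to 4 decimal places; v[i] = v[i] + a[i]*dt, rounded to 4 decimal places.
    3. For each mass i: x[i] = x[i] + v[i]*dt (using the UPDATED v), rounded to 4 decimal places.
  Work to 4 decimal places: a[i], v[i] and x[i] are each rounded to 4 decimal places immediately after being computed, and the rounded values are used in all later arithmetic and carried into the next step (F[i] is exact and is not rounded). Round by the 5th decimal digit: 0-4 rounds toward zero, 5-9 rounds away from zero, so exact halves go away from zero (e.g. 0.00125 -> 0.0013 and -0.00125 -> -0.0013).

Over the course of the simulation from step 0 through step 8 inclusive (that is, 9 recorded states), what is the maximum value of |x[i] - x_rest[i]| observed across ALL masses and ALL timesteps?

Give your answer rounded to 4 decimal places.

Answer: 2.5355

Derivation:
Step 0: x=[1.0000 5.0000] v=[1.0000 0.0000]
Step 1: x=[2.2500 4.7500] v=[2.5000 -0.5000]
Step 2: x=[3.5625 4.6250] v=[2.6250 -0.2500]
Step 3: x=[4.2500 4.9844] v=[1.3750 0.7188]
Step 4: x=[4.0586 5.9102] v=[-0.3828 1.8516]
Step 5: x=[3.3155 7.1231] v=[-1.4863 2.4258]
Step 6: x=[2.6954 8.1341] v=[-1.2403 2.0220]
Step 7: x=[2.7611 8.5355] v=[0.1314 0.8027]
Step 8: x=[3.5802 8.2433] v=[1.6381 -0.5845]
Max displacement = 2.5355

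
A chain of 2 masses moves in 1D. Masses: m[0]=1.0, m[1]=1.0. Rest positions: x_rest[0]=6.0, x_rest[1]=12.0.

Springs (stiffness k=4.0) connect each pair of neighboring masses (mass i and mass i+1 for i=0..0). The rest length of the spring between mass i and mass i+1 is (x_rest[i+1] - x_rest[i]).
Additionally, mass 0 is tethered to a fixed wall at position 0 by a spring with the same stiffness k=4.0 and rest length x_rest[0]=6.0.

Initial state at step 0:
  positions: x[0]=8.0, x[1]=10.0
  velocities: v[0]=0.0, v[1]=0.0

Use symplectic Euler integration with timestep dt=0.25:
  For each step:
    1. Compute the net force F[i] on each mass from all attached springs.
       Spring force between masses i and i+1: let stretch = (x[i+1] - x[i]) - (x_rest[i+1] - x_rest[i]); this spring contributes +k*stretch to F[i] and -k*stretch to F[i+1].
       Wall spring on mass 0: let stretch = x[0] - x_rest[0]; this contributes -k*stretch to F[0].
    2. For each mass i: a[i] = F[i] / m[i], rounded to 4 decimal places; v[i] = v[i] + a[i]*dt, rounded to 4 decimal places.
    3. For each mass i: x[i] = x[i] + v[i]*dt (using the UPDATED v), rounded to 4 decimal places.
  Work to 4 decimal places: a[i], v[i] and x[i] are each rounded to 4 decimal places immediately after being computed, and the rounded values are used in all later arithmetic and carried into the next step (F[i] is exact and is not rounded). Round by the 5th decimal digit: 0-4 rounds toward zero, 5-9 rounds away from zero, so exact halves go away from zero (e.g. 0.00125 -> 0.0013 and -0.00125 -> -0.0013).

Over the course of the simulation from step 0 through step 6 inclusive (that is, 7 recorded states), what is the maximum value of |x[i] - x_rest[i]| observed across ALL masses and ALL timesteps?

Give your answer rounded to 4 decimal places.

Step 0: x=[8.0000 10.0000] v=[0.0000 0.0000]
Step 1: x=[6.5000 11.0000] v=[-6.0000 4.0000]
Step 2: x=[4.5000 12.3750] v=[-8.0000 5.5000]
Step 3: x=[3.3438 13.2813] v=[-4.6250 3.6250]
Step 4: x=[3.8360 13.2032] v=[1.9687 -0.3125]
Step 5: x=[5.7110 12.2833] v=[7.4999 -3.6797]
Step 6: x=[7.8013 11.2203] v=[8.3612 -4.2520]
Max displacement = 2.6562

Answer: 2.6562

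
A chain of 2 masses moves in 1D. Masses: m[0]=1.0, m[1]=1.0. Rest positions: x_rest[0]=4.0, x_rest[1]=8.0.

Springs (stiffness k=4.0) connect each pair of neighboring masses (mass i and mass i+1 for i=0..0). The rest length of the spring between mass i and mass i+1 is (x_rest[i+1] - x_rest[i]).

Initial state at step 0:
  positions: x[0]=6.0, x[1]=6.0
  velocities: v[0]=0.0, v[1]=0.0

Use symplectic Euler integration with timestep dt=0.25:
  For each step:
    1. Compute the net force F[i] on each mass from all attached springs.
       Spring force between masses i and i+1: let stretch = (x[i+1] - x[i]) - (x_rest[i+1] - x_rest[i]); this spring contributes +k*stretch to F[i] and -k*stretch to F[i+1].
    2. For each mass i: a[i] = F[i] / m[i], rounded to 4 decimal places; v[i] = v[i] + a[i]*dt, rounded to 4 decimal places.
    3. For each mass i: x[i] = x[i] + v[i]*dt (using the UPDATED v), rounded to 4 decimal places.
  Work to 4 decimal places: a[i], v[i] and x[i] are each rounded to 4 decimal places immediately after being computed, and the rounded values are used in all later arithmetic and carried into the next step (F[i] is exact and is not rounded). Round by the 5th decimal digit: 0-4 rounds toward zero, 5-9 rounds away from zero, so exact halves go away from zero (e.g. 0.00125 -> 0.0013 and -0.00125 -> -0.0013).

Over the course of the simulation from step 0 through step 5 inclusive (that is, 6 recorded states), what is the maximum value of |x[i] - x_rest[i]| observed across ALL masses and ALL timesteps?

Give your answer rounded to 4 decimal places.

Step 0: x=[6.0000 6.0000] v=[0.0000 0.0000]
Step 1: x=[5.0000 7.0000] v=[-4.0000 4.0000]
Step 2: x=[3.5000 8.5000] v=[-6.0000 6.0000]
Step 3: x=[2.2500 9.7500] v=[-5.0000 5.0000]
Step 4: x=[1.8750 10.1250] v=[-1.5000 1.5000]
Step 5: x=[2.5625 9.4375] v=[2.7500 -2.7500]
Max displacement = 2.1250

Answer: 2.1250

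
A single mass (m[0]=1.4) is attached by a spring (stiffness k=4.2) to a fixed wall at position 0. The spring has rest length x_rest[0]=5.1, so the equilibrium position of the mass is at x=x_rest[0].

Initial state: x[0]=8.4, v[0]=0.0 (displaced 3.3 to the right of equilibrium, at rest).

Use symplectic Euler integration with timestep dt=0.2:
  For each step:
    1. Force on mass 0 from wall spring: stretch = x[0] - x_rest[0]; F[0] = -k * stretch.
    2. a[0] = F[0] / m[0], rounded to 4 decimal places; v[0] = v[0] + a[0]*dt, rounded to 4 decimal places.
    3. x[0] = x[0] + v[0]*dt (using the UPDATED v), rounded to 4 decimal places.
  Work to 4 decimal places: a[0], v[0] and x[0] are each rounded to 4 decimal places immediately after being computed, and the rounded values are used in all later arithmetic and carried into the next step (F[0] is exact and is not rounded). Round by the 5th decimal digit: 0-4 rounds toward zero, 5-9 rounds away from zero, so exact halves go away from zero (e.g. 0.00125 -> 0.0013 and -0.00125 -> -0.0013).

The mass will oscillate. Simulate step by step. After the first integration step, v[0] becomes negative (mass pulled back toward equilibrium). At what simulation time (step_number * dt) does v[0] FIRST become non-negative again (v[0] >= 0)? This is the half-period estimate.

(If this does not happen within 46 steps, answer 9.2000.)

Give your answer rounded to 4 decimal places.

Answer: 2.0000

Derivation:
Step 0: x=[8.4000] v=[0.0000]
Step 1: x=[8.0040] v=[-1.9800]
Step 2: x=[7.2595] v=[-3.7224]
Step 3: x=[6.2559] v=[-5.0181]
Step 4: x=[5.1136] v=[-5.7116]
Step 5: x=[3.9696] v=[-5.7198]
Step 6: x=[2.9613] v=[-5.0416]
Step 7: x=[2.2096] v=[-3.7584]
Step 8: x=[1.8048] v=[-2.0242]
Step 9: x=[1.7954] v=[-0.0471]
Step 10: x=[2.1825] v=[1.9357]
First v>=0 after going negative at step 10, time=2.0000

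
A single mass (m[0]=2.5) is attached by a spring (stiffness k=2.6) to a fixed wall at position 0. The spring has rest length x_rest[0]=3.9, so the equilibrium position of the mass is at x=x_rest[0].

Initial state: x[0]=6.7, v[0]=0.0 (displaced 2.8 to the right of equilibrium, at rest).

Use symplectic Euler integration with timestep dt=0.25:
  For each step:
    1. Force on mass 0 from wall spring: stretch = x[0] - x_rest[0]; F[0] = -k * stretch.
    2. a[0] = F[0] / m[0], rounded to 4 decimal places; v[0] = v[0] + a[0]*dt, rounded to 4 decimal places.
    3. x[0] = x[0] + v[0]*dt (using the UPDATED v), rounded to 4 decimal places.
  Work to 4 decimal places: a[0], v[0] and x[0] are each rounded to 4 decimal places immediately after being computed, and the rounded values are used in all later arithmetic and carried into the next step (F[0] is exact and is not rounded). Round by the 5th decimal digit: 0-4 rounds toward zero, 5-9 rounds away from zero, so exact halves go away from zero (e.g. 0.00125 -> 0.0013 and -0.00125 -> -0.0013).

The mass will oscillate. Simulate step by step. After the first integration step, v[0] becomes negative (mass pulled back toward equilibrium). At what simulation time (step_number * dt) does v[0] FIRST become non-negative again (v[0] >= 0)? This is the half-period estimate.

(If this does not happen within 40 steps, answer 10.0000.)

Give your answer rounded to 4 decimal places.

Step 0: x=[6.7000] v=[0.0000]
Step 1: x=[6.5180] v=[-0.7280]
Step 2: x=[6.1658] v=[-1.4087]
Step 3: x=[5.6664] v=[-1.9978]
Step 4: x=[5.0521] v=[-2.4571]
Step 5: x=[4.3629] v=[-2.7567]
Step 6: x=[3.6436] v=[-2.8771]
Step 7: x=[2.9410] v=[-2.8104]
Step 8: x=[2.3007] v=[-2.5611]
Step 9: x=[1.7644] v=[-2.1453]
Step 10: x=[1.3669] v=[-1.5901]
Step 11: x=[1.1340] v=[-0.9315]
Step 12: x=[1.0809] v=[-0.2124]
Step 13: x=[1.2111] v=[0.5206]
First v>=0 after going negative at step 13, time=3.2500

Answer: 3.2500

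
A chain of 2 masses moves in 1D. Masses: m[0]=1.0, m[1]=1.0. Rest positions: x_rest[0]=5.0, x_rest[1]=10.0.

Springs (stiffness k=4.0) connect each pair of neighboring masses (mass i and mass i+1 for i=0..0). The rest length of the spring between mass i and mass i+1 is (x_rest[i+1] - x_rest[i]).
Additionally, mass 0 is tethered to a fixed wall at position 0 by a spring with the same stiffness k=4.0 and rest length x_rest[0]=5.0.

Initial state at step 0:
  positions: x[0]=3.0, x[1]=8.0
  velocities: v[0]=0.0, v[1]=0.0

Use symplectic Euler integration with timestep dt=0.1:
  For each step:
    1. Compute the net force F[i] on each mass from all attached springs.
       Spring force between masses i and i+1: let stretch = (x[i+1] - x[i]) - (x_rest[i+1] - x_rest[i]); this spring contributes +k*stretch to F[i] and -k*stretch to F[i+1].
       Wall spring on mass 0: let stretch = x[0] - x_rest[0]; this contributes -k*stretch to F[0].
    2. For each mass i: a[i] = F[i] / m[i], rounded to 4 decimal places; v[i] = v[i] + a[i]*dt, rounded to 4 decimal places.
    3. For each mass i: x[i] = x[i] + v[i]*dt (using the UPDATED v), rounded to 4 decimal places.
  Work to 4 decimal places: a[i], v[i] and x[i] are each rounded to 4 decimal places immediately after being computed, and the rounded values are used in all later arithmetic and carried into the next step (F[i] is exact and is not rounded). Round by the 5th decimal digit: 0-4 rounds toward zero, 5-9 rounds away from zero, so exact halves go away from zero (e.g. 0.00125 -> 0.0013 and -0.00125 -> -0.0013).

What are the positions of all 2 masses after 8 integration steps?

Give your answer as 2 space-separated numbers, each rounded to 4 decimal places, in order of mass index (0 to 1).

Step 0: x=[3.0000 8.0000] v=[0.0000 0.0000]
Step 1: x=[3.0800 8.0000] v=[0.8000 0.0000]
Step 2: x=[3.2336 8.0032] v=[1.5360 0.0320]
Step 3: x=[3.4486 8.0156] v=[2.1504 0.1242]
Step 4: x=[3.7084 8.0453] v=[2.5978 0.2974]
Step 5: x=[3.9933 8.1016] v=[2.8492 0.5626]
Step 6: x=[4.2828 8.1935] v=[2.8952 0.9193]
Step 7: x=[4.5574 8.3290] v=[2.7464 1.3550]
Step 8: x=[4.8006 8.5136] v=[2.4321 1.8464]

Answer: 4.8006 8.5136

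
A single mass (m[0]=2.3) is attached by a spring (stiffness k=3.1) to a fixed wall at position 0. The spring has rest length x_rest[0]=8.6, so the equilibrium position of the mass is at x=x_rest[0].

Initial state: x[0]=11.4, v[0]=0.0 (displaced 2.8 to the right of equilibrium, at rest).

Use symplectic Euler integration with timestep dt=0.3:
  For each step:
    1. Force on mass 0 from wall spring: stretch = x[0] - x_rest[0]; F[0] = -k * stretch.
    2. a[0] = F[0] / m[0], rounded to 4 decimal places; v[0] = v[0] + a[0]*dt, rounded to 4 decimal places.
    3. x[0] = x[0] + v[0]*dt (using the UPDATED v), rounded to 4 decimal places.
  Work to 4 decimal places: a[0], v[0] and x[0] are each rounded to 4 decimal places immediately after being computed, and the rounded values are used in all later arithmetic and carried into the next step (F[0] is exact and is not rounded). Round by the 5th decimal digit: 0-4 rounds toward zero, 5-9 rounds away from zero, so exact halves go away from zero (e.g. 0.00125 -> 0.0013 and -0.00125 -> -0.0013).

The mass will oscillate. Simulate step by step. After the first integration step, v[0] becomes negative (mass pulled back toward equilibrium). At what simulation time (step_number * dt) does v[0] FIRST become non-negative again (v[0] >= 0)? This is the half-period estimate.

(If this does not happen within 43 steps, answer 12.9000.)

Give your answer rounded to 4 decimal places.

Answer: 2.7000

Derivation:
Step 0: x=[11.4000] v=[0.0000]
Step 1: x=[11.0603] v=[-1.1322]
Step 2: x=[10.4222] v=[-2.1270]
Step 3: x=[9.5631] v=[-2.8638]
Step 4: x=[8.5871] v=[-3.2532]
Step 5: x=[7.6127] v=[-3.2480]
Step 6: x=[6.7581] v=[-2.8488]
Step 7: x=[6.1269] v=[-2.1040]
Step 8: x=[5.7957] v=[-1.1040]
Step 9: x=[5.8047] v=[0.0299]
First v>=0 after going negative at step 9, time=2.7000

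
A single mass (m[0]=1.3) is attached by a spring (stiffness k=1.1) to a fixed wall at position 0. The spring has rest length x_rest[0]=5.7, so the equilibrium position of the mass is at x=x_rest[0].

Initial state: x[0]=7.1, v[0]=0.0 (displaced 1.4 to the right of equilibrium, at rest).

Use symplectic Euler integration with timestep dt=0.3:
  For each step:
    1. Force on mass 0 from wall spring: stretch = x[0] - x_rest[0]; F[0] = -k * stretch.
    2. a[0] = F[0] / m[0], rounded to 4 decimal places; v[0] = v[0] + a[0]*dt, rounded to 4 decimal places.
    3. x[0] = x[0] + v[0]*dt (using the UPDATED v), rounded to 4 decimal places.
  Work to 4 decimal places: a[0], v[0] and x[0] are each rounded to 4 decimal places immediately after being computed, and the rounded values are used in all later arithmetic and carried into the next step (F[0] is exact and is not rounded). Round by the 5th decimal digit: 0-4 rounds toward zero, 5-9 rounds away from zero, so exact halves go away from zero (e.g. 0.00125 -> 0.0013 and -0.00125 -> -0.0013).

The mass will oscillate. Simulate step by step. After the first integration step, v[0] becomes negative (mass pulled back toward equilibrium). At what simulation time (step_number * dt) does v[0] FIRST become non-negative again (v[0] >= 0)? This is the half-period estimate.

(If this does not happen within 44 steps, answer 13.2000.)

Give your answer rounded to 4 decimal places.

Answer: 3.6000

Derivation:
Step 0: x=[7.1000] v=[0.0000]
Step 1: x=[6.9934] v=[-0.3554]
Step 2: x=[6.7883] v=[-0.6837]
Step 3: x=[6.5003] v=[-0.9600]
Step 4: x=[6.1513] v=[-1.1632]
Step 5: x=[5.7680] v=[-1.2778]
Step 6: x=[5.3795] v=[-1.2951]
Step 7: x=[5.0154] v=[-1.2137]
Step 8: x=[4.7034] v=[-1.0399]
Step 9: x=[4.4673] v=[-0.7869]
Step 10: x=[4.3251] v=[-0.4740]
Step 11: x=[4.2876] v=[-0.1250]
Step 12: x=[4.3577] v=[0.2335]
First v>=0 after going negative at step 12, time=3.6000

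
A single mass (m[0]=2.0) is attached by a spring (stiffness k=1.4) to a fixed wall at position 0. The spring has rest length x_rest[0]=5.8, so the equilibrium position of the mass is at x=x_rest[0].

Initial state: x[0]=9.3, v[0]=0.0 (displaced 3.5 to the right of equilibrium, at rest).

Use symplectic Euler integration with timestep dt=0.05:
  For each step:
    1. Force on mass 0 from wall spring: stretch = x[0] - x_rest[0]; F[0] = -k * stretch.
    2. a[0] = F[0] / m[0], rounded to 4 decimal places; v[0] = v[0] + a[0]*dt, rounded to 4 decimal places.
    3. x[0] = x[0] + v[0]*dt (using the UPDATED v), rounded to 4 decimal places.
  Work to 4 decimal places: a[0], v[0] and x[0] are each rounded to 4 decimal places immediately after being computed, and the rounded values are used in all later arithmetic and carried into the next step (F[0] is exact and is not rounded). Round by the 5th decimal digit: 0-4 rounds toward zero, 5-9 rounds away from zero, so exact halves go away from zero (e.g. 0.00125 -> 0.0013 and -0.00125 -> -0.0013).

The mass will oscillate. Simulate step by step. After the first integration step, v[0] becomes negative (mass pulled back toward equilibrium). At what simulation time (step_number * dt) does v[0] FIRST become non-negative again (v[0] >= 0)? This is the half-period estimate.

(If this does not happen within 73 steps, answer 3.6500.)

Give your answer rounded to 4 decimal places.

Step 0: x=[9.3000] v=[0.0000]
Step 1: x=[9.2939] v=[-0.1225]
Step 2: x=[9.2817] v=[-0.2448]
Step 3: x=[9.2634] v=[-0.3667]
Step 4: x=[9.2390] v=[-0.4879]
Step 5: x=[9.2086] v=[-0.6083]
Step 6: x=[9.1722] v=[-0.7276]
Step 7: x=[9.1299] v=[-0.8456]
Step 8: x=[9.0818] v=[-0.9621]
Step 9: x=[9.0280] v=[-1.0770]
Step 10: x=[8.9685] v=[-1.1900]
Step 11: x=[8.9035] v=[-1.3009]
Step 12: x=[8.8330] v=[-1.4095]
Step 13: x=[8.7572] v=[-1.5157]
Step 14: x=[8.6762] v=[-1.6192]
Step 15: x=[8.5902] v=[-1.7199]
Step 16: x=[8.4993] v=[-1.8176]
Step 17: x=[8.4037] v=[-1.9121]
Step 18: x=[8.3035] v=[-2.0032]
Step 19: x=[8.1990] v=[-2.0908]
Step 20: x=[8.0903] v=[-2.1748]
Step 21: x=[7.9776] v=[-2.2550]
Step 22: x=[7.8610] v=[-2.3312]
Step 23: x=[7.7408] v=[-2.4033]
Step 24: x=[7.6172] v=[-2.4712]
Step 25: x=[7.4905] v=[-2.5348]
Step 26: x=[7.3608] v=[-2.5940]
Step 27: x=[7.2284] v=[-2.6486]
Step 28: x=[7.0935] v=[-2.6986]
Step 29: x=[6.9563] v=[-2.7439]
Step 30: x=[6.8171] v=[-2.7844]
Step 31: x=[6.6761] v=[-2.8200]
Step 32: x=[6.5336] v=[-2.8507]
Step 33: x=[6.3898] v=[-2.8764]
Step 34: x=[6.2450] v=[-2.8970]
Step 35: x=[6.0994] v=[-2.9126]
Step 36: x=[5.9532] v=[-2.9231]
Step 37: x=[5.8068] v=[-2.9285]
Step 38: x=[5.6604] v=[-2.9287]
Step 39: x=[5.5142] v=[-2.9238]
Step 40: x=[5.3685] v=[-2.9138]
Step 41: x=[5.2236] v=[-2.8987]
Step 42: x=[5.0797] v=[-2.8785]
Step 43: x=[4.9370] v=[-2.8533]
Step 44: x=[4.7958] v=[-2.8231]
Step 45: x=[4.6564] v=[-2.7880]
Step 46: x=[4.5190] v=[-2.7480]
Step 47: x=[4.3838] v=[-2.7032]
Step 48: x=[4.2511] v=[-2.6536]
Step 49: x=[4.1211] v=[-2.5994]
Step 50: x=[3.9941] v=[-2.5406]
Step 51: x=[3.8702] v=[-2.4774]
Step 52: x=[3.7497] v=[-2.4099]
Step 53: x=[3.6328] v=[-2.3381]
Step 54: x=[3.5197] v=[-2.2623]
Step 55: x=[3.4106] v=[-2.1825]
Step 56: x=[3.3057] v=[-2.0989]
Step 57: x=[3.2051] v=[-2.0116]
Step 58: x=[3.1091] v=[-1.9208]
Step 59: x=[3.0178] v=[-1.8266]
Step 60: x=[2.9313] v=[-1.7292]
Step 61: x=[2.8499] v=[-1.6288]
Step 62: x=[2.7736] v=[-1.5255]
Step 63: x=[2.7026] v=[-1.4196]
Step 64: x=[2.6370] v=[-1.3112]
Step 65: x=[2.5770] v=[-1.2005]
Step 66: x=[2.5226] v=[-1.0877]
Step 67: x=[2.4740] v=[-0.9730]
Step 68: x=[2.4312] v=[-0.8566]
Step 69: x=[2.3943] v=[-0.7387]
Step 70: x=[2.3633] v=[-0.6195]
Step 71: x=[2.3383] v=[-0.4992]
Step 72: x=[2.3194] v=[-0.3780]
Step 73: x=[2.3066] v=[-0.2562]
v[0] did not become non-negative within 73 steps; using fallback time=3.6500

Answer: 3.6500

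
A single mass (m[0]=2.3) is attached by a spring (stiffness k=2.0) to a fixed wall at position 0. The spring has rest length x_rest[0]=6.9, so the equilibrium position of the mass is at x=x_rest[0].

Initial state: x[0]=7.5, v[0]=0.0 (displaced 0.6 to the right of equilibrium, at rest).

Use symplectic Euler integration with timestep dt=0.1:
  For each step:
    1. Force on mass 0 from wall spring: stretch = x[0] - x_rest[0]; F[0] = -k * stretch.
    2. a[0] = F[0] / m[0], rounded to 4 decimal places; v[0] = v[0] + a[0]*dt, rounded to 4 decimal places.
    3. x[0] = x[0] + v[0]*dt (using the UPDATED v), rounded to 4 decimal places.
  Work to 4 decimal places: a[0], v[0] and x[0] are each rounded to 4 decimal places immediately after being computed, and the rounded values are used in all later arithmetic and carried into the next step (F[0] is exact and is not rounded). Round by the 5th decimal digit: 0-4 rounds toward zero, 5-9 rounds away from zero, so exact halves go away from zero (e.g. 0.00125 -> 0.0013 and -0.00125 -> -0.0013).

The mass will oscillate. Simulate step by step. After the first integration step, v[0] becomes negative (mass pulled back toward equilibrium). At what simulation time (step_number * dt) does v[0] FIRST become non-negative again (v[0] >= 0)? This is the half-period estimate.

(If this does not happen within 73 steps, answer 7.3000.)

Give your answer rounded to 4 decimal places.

Step 0: x=[7.5000] v=[0.0000]
Step 1: x=[7.4948] v=[-0.0522]
Step 2: x=[7.4844] v=[-0.1039]
Step 3: x=[7.4689] v=[-0.1547]
Step 4: x=[7.4485] v=[-0.2042]
Step 5: x=[7.4233] v=[-0.2519]
Step 6: x=[7.3936] v=[-0.2974]
Step 7: x=[7.3596] v=[-0.3403]
Step 8: x=[7.3216] v=[-0.3803]
Step 9: x=[7.2799] v=[-0.4170]
Step 10: x=[7.2349] v=[-0.4500]
Step 11: x=[7.1870] v=[-0.4791]
Step 12: x=[7.1366] v=[-0.5041]
Step 13: x=[7.0841] v=[-0.5247]
Step 14: x=[7.0300] v=[-0.5407]
Step 15: x=[6.9748] v=[-0.5520]
Step 16: x=[6.9190] v=[-0.5585]
Step 17: x=[6.8630] v=[-0.5602]
Step 18: x=[6.8073] v=[-0.5570]
Step 19: x=[6.7524] v=[-0.5489]
Step 20: x=[6.6988] v=[-0.5361]
Step 21: x=[6.6469] v=[-0.5186]
Step 22: x=[6.5972] v=[-0.4966]
Step 23: x=[6.5502] v=[-0.4703]
Step 24: x=[6.5062] v=[-0.4399]
Step 25: x=[6.4656] v=[-0.4057]
Step 26: x=[6.4288] v=[-0.3679]
Step 27: x=[6.3961] v=[-0.3269]
Step 28: x=[6.3678] v=[-0.2831]
Step 29: x=[6.3441] v=[-0.2368]
Step 30: x=[6.3253] v=[-0.1885]
Step 31: x=[6.3115] v=[-0.1385]
Step 32: x=[6.3028] v=[-0.0873]
Step 33: x=[6.2993] v=[-0.0354]
Step 34: x=[6.3010] v=[0.0168]
First v>=0 after going negative at step 34, time=3.4000

Answer: 3.4000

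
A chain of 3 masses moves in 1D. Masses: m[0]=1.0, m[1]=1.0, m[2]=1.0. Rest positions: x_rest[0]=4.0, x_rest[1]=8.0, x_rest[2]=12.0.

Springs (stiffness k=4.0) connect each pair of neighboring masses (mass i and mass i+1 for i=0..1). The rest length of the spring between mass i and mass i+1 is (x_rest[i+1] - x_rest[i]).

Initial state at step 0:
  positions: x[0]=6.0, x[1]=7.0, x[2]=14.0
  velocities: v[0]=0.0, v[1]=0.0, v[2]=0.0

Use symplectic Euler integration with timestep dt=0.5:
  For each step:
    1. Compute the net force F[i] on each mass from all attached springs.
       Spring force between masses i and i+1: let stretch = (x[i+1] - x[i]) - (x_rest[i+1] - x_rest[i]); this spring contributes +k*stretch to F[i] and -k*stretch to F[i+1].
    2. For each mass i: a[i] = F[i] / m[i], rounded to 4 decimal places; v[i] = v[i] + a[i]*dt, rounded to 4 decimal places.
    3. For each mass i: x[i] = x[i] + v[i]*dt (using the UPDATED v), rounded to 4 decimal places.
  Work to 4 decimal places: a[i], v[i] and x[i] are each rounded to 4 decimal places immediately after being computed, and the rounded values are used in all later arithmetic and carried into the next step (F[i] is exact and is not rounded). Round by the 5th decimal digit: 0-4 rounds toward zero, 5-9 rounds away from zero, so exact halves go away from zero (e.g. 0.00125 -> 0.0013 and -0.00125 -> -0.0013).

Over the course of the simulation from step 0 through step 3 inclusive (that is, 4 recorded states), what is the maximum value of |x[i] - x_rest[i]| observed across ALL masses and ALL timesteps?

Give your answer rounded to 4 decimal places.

Answer: 5.0000

Derivation:
Step 0: x=[6.0000 7.0000 14.0000] v=[0.0000 0.0000 0.0000]
Step 1: x=[3.0000 13.0000 11.0000] v=[-6.0000 12.0000 -6.0000]
Step 2: x=[6.0000 7.0000 14.0000] v=[6.0000 -12.0000 6.0000]
Step 3: x=[6.0000 7.0000 14.0000] v=[0.0000 0.0000 0.0000]
Max displacement = 5.0000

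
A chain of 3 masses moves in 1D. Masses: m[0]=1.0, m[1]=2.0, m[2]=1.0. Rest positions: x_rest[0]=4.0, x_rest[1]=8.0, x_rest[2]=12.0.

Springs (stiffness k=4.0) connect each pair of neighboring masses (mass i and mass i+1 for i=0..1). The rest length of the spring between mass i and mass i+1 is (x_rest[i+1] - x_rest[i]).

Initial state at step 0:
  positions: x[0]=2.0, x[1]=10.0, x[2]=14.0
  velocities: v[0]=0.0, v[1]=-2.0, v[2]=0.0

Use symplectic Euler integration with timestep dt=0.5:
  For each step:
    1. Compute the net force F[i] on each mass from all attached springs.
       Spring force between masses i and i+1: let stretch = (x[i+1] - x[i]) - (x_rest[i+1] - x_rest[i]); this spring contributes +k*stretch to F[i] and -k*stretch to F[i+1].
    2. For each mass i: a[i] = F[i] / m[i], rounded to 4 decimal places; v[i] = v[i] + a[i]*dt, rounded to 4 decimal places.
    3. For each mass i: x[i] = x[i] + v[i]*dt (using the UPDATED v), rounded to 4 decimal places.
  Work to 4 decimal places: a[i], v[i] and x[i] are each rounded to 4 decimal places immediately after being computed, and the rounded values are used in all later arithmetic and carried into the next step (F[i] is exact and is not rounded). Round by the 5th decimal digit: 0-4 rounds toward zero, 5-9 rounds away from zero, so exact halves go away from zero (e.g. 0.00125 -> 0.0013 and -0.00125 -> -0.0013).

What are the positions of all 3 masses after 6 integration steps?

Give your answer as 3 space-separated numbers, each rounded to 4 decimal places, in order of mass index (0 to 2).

Step 0: x=[2.0000 10.0000 14.0000] v=[0.0000 -2.0000 0.0000]
Step 1: x=[6.0000 7.0000 14.0000] v=[8.0000 -6.0000 0.0000]
Step 2: x=[7.0000 7.0000 11.0000] v=[2.0000 0.0000 -6.0000]
Step 3: x=[4.0000 9.0000 8.0000] v=[-6.0000 4.0000 -6.0000]
Step 4: x=[2.0000 8.0000 10.0000] v=[-4.0000 -2.0000 4.0000]
Step 5: x=[2.0000 5.0000 14.0000] v=[0.0000 -6.0000 8.0000]
Step 6: x=[1.0000 5.0000 13.0000] v=[-2.0000 0.0000 -2.0000]

Answer: 1.0000 5.0000 13.0000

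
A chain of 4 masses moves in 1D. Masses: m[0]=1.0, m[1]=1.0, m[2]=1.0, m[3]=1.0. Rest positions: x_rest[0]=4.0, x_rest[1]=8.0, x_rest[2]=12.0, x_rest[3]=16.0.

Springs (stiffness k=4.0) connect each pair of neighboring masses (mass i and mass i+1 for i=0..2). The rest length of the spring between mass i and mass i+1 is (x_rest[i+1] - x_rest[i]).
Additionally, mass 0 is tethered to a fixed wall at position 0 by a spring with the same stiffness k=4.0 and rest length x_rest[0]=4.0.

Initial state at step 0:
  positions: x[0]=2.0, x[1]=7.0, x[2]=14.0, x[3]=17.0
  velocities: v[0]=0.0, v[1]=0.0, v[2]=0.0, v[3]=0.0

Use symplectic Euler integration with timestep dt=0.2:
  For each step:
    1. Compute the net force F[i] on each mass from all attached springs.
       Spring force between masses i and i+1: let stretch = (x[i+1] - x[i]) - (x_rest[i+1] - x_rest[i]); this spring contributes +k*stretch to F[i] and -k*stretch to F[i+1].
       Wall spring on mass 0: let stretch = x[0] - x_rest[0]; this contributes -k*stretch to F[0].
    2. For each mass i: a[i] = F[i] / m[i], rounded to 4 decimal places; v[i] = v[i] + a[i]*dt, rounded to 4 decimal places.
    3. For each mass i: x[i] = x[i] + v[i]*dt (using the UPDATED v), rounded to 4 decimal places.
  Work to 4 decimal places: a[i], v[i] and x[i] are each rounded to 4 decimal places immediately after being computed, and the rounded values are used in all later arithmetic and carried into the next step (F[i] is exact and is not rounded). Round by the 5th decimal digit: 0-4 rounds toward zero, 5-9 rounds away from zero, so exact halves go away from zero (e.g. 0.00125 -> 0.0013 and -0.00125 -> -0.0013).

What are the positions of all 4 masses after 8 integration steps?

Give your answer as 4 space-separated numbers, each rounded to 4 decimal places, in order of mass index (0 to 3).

Answer: 5.0249 9.2006 13.2435 14.3036

Derivation:
Step 0: x=[2.0000 7.0000 14.0000 17.0000] v=[0.0000 0.0000 0.0000 0.0000]
Step 1: x=[2.4800 7.3200 13.3600 17.1600] v=[2.4000 1.6000 -3.2000 0.8000]
Step 2: x=[3.3376 7.8320 12.3616 17.3520] v=[4.2880 2.5600 -4.9920 0.9600]
Step 3: x=[4.3803 8.3496 11.4369 17.3855] v=[5.2134 2.5882 -4.6234 0.1677]
Step 4: x=[5.3572 8.7261 10.9700 17.1073] v=[4.8846 1.8826 -2.3344 -1.3912]
Step 5: x=[6.0160 8.9226 11.1261 16.4871] v=[3.2940 0.9826 0.7803 -3.1010]
Step 6: x=[6.1773 9.0066 11.7874 15.6491] v=[0.8065 0.4201 3.3063 -4.1898]
Step 7: x=[5.8029 9.0829 12.6216 14.8333] v=[-1.8719 0.3813 4.1710 -4.0792]
Step 8: x=[5.0249 9.2006 13.2435 14.3036] v=[-3.8902 0.5883 3.1094 -2.6486]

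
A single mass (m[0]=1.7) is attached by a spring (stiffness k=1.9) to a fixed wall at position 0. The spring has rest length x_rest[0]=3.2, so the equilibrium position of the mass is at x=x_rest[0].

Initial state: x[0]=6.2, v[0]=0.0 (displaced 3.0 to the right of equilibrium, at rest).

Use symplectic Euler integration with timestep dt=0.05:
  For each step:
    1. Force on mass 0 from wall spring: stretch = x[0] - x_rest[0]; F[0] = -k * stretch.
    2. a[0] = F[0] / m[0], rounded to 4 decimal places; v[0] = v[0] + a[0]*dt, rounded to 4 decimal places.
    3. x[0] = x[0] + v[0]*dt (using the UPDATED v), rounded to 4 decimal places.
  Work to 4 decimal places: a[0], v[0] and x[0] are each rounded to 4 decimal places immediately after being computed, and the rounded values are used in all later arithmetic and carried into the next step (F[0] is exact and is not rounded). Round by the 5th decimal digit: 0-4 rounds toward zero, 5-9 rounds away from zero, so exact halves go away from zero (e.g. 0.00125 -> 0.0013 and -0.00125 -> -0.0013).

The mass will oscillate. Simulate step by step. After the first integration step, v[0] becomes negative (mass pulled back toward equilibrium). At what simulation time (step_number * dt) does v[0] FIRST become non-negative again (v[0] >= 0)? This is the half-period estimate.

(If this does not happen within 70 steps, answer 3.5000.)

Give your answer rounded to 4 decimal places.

Answer: 3.0000

Derivation:
Step 0: x=[6.2000] v=[0.0000]
Step 1: x=[6.1916] v=[-0.1676]
Step 2: x=[6.1749] v=[-0.3348]
Step 3: x=[6.1499] v=[-0.5010]
Step 4: x=[6.1166] v=[-0.6658]
Step 5: x=[6.0752] v=[-0.8288]
Step 6: x=[6.0257] v=[-0.9895]
Step 7: x=[5.9683] v=[-1.1474]
Step 8: x=[5.9032] v=[-1.3021]
Step 9: x=[5.8305] v=[-1.4532]
Step 10: x=[5.7505] v=[-1.6002]
Step 11: x=[5.6634] v=[-1.7427]
Step 12: x=[5.5694] v=[-1.8804]
Step 13: x=[5.4688] v=[-2.0128]
Step 14: x=[5.3618] v=[-2.1396]
Step 15: x=[5.2488] v=[-2.2604]
Step 16: x=[5.1301] v=[-2.3749]
Step 17: x=[5.0060] v=[-2.4828]
Step 18: x=[4.8768] v=[-2.5837]
Step 19: x=[4.7429] v=[-2.6774]
Step 20: x=[4.6047] v=[-2.7636]
Step 21: x=[4.4626] v=[-2.8421]
Step 22: x=[4.3170] v=[-2.9127]
Step 23: x=[4.1682] v=[-2.9751]
Step 24: x=[4.0167] v=[-3.0292]
Step 25: x=[3.8630] v=[-3.0748]
Step 26: x=[3.7074] v=[-3.1119]
Step 27: x=[3.5504] v=[-3.1403]
Step 28: x=[3.3924] v=[-3.1599]
Step 29: x=[3.2339] v=[-3.1707]
Step 30: x=[3.0753] v=[-3.1726]
Step 31: x=[2.9170] v=[-3.1656]
Step 32: x=[2.7595] v=[-3.1498]
Step 33: x=[2.6032] v=[-3.1252]
Step 34: x=[2.4486] v=[-3.0919]
Step 35: x=[2.2961] v=[-3.0499]
Step 36: x=[2.1461] v=[-2.9994]
Step 37: x=[1.9991] v=[-2.9405]
Step 38: x=[1.8554] v=[-2.8734]
Step 39: x=[1.7155] v=[-2.7983]
Step 40: x=[1.5797] v=[-2.7153]
Step 41: x=[1.4485] v=[-2.6248]
Step 42: x=[1.3222] v=[-2.5269]
Step 43: x=[1.2011] v=[-2.4220]
Step 44: x=[1.0856] v=[-2.3103]
Step 45: x=[0.9760] v=[-2.1921]
Step 46: x=[0.8726] v=[-2.0678]
Step 47: x=[0.7757] v=[-1.9377]
Step 48: x=[0.6856] v=[-1.8022]
Step 49: x=[0.6025] v=[-1.6617]
Step 50: x=[0.5267] v=[-1.5165]
Step 51: x=[0.4583] v=[-1.3671]
Step 52: x=[0.3976] v=[-1.2139]
Step 53: x=[0.3447] v=[-1.0573]
Step 54: x=[0.2998] v=[-0.8977]
Step 55: x=[0.2630] v=[-0.7356]
Step 56: x=[0.2344] v=[-0.5715]
Step 57: x=[0.2141] v=[-0.4058]
Step 58: x=[0.2022] v=[-0.2389]
Step 59: x=[0.1986] v=[-0.0714]
Step 60: x=[0.2034] v=[0.0963]
First v>=0 after going negative at step 60, time=3.0000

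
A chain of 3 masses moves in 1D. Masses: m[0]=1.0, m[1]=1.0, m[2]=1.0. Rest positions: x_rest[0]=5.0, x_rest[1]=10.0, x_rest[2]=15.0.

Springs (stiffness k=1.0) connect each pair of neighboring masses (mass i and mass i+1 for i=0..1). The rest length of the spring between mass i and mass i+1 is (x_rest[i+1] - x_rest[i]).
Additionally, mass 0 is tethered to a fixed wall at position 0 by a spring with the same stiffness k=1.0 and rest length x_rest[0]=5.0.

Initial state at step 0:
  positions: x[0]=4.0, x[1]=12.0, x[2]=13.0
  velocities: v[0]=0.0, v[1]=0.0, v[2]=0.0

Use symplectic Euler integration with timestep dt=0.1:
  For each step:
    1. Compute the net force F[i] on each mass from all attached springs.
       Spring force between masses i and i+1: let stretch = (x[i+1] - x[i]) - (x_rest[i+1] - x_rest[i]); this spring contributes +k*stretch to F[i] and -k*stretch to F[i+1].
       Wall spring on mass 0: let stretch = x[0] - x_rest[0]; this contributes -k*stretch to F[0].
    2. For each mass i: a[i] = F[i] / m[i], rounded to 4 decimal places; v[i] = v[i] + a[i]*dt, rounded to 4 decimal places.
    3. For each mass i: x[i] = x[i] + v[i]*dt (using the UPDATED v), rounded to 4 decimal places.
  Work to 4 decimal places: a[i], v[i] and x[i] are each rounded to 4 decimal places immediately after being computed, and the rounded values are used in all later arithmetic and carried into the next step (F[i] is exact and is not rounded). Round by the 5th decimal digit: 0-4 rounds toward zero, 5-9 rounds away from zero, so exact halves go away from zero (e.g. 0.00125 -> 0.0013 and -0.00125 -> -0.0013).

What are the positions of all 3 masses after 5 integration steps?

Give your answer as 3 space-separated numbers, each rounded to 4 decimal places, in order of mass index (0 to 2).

Answer: 4.5490 11.0251 13.5624

Derivation:
Step 0: x=[4.0000 12.0000 13.0000] v=[0.0000 0.0000 0.0000]
Step 1: x=[4.0400 11.9300 13.0400] v=[0.4000 -0.7000 0.4000]
Step 2: x=[4.1185 11.7922 13.1189] v=[0.7850 -1.3780 0.7890]
Step 3: x=[4.2326 11.5909 13.2345] v=[1.1405 -2.0127 1.1563]
Step 4: x=[4.3779 11.3325 13.3837] v=[1.4531 -2.5842 1.4919]
Step 5: x=[4.5490 11.0251 13.5624] v=[1.7108 -3.0745 1.7868]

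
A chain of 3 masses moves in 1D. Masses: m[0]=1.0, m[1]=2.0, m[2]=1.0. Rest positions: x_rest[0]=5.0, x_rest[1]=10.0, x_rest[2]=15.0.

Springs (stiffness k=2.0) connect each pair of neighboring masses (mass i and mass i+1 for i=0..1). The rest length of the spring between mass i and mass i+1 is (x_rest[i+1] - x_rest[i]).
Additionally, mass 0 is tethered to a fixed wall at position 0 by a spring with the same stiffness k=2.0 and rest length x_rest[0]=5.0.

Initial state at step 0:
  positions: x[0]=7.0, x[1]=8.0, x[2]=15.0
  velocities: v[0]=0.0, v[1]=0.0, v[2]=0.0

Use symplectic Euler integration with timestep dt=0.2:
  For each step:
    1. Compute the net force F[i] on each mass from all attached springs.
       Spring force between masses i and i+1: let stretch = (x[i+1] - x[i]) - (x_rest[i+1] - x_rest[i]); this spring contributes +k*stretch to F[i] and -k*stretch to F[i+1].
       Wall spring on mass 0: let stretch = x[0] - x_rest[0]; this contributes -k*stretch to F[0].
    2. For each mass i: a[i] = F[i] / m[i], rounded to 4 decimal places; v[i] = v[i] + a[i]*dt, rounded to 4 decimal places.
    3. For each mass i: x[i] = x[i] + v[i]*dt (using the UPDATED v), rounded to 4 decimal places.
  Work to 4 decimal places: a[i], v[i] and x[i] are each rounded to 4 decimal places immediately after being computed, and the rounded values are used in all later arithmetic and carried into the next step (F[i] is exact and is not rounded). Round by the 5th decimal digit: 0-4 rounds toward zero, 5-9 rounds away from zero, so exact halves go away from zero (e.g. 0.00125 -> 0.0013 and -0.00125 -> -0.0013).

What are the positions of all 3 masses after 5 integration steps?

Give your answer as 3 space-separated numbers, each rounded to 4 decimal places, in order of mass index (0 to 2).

Step 0: x=[7.0000 8.0000 15.0000] v=[0.0000 0.0000 0.0000]
Step 1: x=[6.5200 8.2400 14.8400] v=[-2.4000 1.2000 -0.8000]
Step 2: x=[5.6560 8.6752 14.5520] v=[-4.3200 2.1760 -1.4400]
Step 3: x=[4.5811 9.2247 14.1939] v=[-5.3747 2.7475 -1.7907]
Step 4: x=[3.5112 9.7872 13.8382] v=[-5.3497 2.8126 -1.7784]
Step 5: x=[2.6624 10.2607 13.5584] v=[-4.2438 2.3676 -1.3988]

Answer: 2.6624 10.2607 13.5584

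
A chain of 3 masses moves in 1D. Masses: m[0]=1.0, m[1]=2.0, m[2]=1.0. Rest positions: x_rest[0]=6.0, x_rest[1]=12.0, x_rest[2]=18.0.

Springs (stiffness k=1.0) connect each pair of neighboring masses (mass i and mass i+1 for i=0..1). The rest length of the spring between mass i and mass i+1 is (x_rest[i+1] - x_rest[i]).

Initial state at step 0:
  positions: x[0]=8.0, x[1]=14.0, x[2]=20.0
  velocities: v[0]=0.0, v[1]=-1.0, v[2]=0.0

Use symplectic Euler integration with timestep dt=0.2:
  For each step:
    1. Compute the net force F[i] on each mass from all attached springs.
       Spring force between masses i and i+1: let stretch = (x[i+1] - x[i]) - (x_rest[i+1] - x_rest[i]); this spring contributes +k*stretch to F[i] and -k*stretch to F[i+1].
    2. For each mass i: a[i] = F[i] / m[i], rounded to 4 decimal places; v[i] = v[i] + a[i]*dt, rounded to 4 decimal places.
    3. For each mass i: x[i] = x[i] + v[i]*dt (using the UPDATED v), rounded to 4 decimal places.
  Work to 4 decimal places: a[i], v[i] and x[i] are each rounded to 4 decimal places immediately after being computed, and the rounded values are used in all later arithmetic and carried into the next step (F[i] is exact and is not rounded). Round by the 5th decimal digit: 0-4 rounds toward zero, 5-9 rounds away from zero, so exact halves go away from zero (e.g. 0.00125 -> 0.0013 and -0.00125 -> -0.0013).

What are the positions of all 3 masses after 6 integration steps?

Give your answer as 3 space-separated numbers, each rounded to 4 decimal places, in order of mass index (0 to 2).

Step 0: x=[8.0000 14.0000 20.0000] v=[0.0000 -1.0000 0.0000]
Step 1: x=[8.0000 13.8000 20.0000] v=[0.0000 -1.0000 0.0000]
Step 2: x=[7.9920 13.6080 19.9920] v=[-0.0400 -0.9600 -0.0400]
Step 3: x=[7.9686 13.4314 19.9686] v=[-0.1168 -0.8832 -0.1168]
Step 4: x=[7.9238 13.2762 19.9238] v=[-0.2242 -0.7758 -0.2242]
Step 5: x=[7.8531 13.1469 19.8531] v=[-0.3537 -0.6463 -0.3537]
Step 6: x=[7.7541 13.0459 19.7541] v=[-0.4949 -0.5051 -0.4949]

Answer: 7.7541 13.0459 19.7541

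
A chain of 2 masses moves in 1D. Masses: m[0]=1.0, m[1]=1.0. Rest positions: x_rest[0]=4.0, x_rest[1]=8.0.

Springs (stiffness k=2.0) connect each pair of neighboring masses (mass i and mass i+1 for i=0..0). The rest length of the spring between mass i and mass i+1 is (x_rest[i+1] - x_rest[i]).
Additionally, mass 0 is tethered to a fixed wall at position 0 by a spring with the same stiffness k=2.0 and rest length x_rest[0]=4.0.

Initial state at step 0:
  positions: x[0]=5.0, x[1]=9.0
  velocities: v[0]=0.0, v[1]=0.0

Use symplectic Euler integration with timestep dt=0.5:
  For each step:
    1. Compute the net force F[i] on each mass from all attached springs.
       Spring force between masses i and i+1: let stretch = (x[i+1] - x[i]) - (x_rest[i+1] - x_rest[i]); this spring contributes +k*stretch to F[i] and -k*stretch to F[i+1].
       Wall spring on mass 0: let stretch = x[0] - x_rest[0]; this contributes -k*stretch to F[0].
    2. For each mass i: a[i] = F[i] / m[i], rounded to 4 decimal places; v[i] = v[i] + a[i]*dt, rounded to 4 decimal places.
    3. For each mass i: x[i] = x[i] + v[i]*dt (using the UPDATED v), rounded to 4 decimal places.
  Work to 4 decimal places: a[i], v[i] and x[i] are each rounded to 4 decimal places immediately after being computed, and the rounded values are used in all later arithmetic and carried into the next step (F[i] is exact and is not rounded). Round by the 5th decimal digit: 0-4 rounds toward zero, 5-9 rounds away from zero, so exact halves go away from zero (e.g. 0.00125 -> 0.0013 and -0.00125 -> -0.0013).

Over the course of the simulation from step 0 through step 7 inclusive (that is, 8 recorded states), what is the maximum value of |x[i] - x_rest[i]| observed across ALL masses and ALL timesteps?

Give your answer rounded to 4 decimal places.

Step 0: x=[5.0000 9.0000] v=[0.0000 0.0000]
Step 1: x=[4.5000 9.0000] v=[-1.0000 0.0000]
Step 2: x=[4.0000 8.7500] v=[-1.0000 -0.5000]
Step 3: x=[3.8750 8.1250] v=[-0.2500 -1.2500]
Step 4: x=[3.9375 7.3750] v=[0.1250 -1.5000]
Step 5: x=[3.7500 6.9063] v=[-0.3750 -0.9375]
Step 6: x=[3.2657 6.8594] v=[-0.9687 -0.0938]
Step 7: x=[2.9454 7.0157] v=[-0.6407 0.3125]
Max displacement = 1.1406

Answer: 1.1406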